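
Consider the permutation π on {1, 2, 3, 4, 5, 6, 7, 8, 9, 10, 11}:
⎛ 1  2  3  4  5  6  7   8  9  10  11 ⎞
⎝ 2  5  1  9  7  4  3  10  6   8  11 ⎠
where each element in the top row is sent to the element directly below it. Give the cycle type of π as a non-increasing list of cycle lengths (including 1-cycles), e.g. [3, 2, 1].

[5, 3, 2, 1]

The disjoint cycles are (1 2 5 7 3)(4 9 6)(8 10)(11), with lengths 5, 3, 2, 1 in non-increasing order.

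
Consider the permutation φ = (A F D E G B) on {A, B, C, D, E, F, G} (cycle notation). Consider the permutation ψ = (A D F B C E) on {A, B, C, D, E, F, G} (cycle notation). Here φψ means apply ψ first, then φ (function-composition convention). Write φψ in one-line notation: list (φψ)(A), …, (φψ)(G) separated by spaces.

E C G D F A B

(φψ)(x) = φ(ψ(x)). Computing each image: φ(ψ(A)) = φ(D) = E, φ(ψ(B)) = φ(C) = C, φ(ψ(C)) = φ(E) = G, φ(ψ(D)) = φ(F) = D, φ(ψ(E)) = φ(A) = F, φ(ψ(F)) = φ(B) = A, φ(ψ(G)) = φ(G) = B.
Hence φψ = [E C G D F A B].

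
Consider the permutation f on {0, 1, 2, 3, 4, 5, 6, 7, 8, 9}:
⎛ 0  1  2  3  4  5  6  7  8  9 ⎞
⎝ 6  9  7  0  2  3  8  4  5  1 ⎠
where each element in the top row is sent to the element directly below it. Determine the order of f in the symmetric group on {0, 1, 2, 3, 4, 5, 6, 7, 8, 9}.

Decomposing into disjoint cycles gives cycle lengths 5, 3, 2.
Since disjoint cycles commute, ord(f) = lcm(5, 3, 2) = 30.

30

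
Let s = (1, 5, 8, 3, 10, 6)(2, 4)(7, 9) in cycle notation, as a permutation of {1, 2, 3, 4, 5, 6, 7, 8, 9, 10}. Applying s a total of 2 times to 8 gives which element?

10

8 lies in the 6-cycle (1, 5, 8, 3, 10, 6).
Stepping 2 places around the cycle: 8 → 3 → 10.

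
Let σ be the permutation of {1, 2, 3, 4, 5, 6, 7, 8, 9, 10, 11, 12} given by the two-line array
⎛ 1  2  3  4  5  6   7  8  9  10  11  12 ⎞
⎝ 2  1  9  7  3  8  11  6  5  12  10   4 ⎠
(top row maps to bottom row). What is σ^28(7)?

12

Tracing 7 → 11 → … returns to 7 after 5 steps, so 7 lies in a 5-cycle (4, 7, 11, 10, 12).
Since the cycle has length 5, σ^28 acts on it the same as σ^3 (28 mod 5 = 3).
Stepping 3 places around the cycle: 7 → 11 → 10 → 12.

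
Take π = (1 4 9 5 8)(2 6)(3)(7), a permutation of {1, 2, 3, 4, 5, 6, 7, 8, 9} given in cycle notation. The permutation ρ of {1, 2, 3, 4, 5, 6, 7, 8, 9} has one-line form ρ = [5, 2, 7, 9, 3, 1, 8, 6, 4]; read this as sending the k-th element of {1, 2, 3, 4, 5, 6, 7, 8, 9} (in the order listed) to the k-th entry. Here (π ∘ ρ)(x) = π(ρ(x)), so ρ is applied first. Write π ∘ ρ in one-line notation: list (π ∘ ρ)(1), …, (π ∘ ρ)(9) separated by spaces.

For each element, apply ρ then π: 1 → 5 → 8; 2 → 2 → 6; 3 → 7 → 7; 4 → 9 → 5; 5 → 3 → 3; 6 → 1 → 4; 7 → 8 → 1; 8 → 6 → 2; 9 → 4 → 9.
So π ∘ ρ in one-line form is 8 6 7 5 3 4 1 2 9.

8 6 7 5 3 4 1 2 9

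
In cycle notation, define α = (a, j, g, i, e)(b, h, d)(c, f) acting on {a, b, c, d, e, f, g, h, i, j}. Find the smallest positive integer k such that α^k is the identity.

The disjoint cycles have lengths 5, 3, 2.
The order of α is the least common multiple of its cycle lengths: lcm(5, 3, 2) = 30.

30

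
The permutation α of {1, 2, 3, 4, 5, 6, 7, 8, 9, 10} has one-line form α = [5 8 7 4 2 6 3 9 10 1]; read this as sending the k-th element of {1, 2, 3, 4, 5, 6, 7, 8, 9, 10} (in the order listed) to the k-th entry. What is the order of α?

6

The disjoint-cycle form of α has cycle lengths 6, 2, 1, 1.
Since disjoint cycles commute, ord(α) = lcm(6, 2) = 6.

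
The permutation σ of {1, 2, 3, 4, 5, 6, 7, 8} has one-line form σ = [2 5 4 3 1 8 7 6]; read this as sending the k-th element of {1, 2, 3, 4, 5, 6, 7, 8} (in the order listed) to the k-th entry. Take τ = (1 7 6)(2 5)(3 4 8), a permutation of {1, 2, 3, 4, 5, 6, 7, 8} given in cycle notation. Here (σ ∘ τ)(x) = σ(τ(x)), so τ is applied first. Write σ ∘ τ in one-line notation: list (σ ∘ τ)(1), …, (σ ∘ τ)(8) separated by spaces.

For each element, apply τ then σ: 1 → 7 → 7; 2 → 5 → 1; 3 → 4 → 3; 4 → 8 → 6; 5 → 2 → 5; 6 → 1 → 2; 7 → 6 → 8; 8 → 3 → 4.
So σ ∘ τ in one-line form is 7 1 3 6 5 2 8 4.

7 1 3 6 5 2 8 4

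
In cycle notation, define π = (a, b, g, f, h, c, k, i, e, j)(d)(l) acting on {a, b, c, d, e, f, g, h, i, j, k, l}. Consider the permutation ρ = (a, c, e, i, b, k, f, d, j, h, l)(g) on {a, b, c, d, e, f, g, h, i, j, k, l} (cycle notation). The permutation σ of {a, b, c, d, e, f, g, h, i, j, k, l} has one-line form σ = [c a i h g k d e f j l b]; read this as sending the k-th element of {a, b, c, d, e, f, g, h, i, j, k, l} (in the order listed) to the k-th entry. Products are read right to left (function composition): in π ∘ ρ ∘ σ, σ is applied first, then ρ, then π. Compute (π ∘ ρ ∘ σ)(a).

(π ∘ ρ ∘ σ)(a) = π(ρ(σ(a))). σ(a) = c, then ρ(c) = e, then π(e) = j, so the result is j.

j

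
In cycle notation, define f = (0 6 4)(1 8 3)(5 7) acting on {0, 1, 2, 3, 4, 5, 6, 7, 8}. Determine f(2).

2

2 does not appear in any cycle of f, so it is a fixed point: f(2) = 2.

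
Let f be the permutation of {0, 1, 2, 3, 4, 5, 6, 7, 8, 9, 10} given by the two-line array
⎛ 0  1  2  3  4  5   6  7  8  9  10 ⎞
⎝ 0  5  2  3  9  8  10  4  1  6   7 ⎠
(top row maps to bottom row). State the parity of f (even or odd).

In disjoint-cycle form the cycle lengths are 5, 3, 1, 1, 1.
A cycle of length ℓ contributes ℓ−1 transpositions, so f is a product of 4 + 2 = 6 transpositions — even.

even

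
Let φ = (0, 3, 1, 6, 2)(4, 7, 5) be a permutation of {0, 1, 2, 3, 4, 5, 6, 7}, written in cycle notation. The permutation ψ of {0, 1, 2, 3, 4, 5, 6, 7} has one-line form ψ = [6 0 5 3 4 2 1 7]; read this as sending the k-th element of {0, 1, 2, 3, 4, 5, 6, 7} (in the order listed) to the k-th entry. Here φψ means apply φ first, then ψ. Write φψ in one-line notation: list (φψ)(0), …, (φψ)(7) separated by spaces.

3 1 6 0 7 4 5 2

(φψ)(x) = ψ(φ(x)). Computing each image: ψ(φ(0)) = ψ(3) = 3, ψ(φ(1)) = ψ(6) = 1, ψ(φ(2)) = ψ(0) = 6, ψ(φ(3)) = ψ(1) = 0, ψ(φ(4)) = ψ(7) = 7, ψ(φ(5)) = ψ(4) = 4, ψ(φ(6)) = ψ(2) = 5, ψ(φ(7)) = ψ(5) = 2.
Hence φψ = [3 1 6 0 7 4 5 2].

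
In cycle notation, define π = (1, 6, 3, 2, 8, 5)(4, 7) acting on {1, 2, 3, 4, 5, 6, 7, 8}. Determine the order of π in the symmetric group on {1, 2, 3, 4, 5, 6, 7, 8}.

The disjoint cycles have lengths 6, 2.
Since disjoint cycles commute, ord(π) = lcm(6, 2) = 6.

6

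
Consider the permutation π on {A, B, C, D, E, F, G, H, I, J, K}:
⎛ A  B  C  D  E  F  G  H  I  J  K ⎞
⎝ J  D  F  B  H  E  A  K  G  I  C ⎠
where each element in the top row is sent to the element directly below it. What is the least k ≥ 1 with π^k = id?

20

Decomposing into disjoint cycles gives cycle lengths 5, 4, 2.
Since disjoint cycles commute, ord(π) = lcm(5, 4, 2) = 20.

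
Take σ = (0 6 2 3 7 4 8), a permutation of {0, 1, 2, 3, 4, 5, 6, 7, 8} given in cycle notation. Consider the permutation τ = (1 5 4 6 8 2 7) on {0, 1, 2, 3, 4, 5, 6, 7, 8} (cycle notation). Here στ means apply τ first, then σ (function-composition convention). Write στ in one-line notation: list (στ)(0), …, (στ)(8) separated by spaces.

For each element, apply τ then σ: 0 → 0 → 6; 1 → 5 → 5; 2 → 7 → 4; 3 → 3 → 7; 4 → 6 → 2; 5 → 4 → 8; 6 → 8 → 0; 7 → 1 → 1; 8 → 2 → 3.
Collecting the images, στ = [6 5 4 7 2 8 0 1 3].

6 5 4 7 2 8 0 1 3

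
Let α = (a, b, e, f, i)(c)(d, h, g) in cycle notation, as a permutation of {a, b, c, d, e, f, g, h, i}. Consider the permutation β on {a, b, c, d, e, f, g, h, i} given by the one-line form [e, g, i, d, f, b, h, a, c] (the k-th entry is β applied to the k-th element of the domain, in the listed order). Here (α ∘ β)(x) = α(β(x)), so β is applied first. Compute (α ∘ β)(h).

b

(α ∘ β)(h) = α(β(h)). β(h) = a, then α(a) = b. So (α ∘ β)(h) = b.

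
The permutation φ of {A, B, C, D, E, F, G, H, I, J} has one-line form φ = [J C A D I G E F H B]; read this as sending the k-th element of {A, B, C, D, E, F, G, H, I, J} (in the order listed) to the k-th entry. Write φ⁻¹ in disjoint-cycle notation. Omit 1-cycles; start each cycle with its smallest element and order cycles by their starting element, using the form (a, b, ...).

First write φ in disjoint cycles: (A, J, B, C)(E, I, H, F, G).
Reversing each cycle (and rotating so the smallest element leads) gives φ⁻¹ = (A, C, B, J)(E, G, F, H, I).

(A, C, B, J)(E, G, F, H, I)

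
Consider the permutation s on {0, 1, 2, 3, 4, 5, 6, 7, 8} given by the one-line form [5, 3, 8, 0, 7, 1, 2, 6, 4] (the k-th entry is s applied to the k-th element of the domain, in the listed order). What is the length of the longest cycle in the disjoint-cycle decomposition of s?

Decomposing into disjoint cycles gives (0, 5, 1, 3)(2, 8, 4, 7, 6); the longest has length 5.

5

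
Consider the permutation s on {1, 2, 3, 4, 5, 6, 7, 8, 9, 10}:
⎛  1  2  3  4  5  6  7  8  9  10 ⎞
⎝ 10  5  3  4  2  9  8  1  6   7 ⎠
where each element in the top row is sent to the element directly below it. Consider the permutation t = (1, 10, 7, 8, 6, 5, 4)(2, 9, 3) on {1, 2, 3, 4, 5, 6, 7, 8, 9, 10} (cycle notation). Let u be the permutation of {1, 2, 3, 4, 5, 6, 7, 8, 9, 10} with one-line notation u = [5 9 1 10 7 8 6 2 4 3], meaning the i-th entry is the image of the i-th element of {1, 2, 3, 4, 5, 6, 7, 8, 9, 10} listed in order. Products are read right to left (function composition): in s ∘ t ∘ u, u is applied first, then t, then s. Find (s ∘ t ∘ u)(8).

6

Apply the permutations in order: u(8) = 2, then t(2) = 9, then s(9) = 6. So (s ∘ t ∘ u)(8) = 6.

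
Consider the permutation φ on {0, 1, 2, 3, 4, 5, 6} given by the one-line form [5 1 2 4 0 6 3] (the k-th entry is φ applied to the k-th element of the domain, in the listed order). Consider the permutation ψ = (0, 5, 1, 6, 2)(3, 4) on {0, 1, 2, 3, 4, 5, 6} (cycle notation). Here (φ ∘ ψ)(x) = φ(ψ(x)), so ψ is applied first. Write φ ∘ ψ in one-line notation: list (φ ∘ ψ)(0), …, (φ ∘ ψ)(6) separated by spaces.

Chase each element through ψ then φ: 0 → 5 → 6; 1 → 6 → 3; 2 → 0 → 5; 3 → 4 → 0; 4 → 3 → 4; 5 → 1 → 1; 6 → 2 → 2.
So φ ∘ ψ in one-line form is 6 3 5 0 4 1 2.

6 3 5 0 4 1 2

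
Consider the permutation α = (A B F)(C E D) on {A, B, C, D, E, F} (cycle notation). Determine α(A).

B

Within (A B F), A ↦ B.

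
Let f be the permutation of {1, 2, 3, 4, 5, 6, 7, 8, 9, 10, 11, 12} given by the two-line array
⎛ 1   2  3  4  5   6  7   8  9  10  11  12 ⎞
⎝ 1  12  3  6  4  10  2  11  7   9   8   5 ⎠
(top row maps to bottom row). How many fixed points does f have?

2

The fixed points (elements with f(x) = x) are {1, 3}, so there are 2.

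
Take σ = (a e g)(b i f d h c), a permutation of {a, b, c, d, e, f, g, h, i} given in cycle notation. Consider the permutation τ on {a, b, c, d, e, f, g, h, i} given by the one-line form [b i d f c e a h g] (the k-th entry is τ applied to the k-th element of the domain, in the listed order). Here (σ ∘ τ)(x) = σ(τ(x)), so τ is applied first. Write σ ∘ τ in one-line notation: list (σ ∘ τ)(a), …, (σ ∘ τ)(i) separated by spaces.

Chase each element through τ then σ: a → b → i; b → i → f; c → d → h; d → f → d; e → c → b; f → e → g; g → a → e; h → h → c; i → g → a.
So σ ∘ τ in one-line form is i f h d b g e c a.

i f h d b g e c a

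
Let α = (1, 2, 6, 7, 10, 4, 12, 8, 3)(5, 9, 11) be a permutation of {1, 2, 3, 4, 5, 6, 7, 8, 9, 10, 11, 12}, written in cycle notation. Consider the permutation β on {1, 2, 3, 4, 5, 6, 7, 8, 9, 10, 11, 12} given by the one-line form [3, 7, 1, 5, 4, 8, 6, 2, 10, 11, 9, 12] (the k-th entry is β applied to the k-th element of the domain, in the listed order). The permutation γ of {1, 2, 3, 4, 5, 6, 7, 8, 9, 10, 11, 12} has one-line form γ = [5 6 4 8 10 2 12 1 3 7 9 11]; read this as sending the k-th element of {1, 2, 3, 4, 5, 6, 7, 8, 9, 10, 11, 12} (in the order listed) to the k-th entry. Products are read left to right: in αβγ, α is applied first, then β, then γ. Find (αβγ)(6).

Chase 6: α(6) = 7; β(7) = 6; γ(6) = 2. Hence (αβγ)(6) = 2.

2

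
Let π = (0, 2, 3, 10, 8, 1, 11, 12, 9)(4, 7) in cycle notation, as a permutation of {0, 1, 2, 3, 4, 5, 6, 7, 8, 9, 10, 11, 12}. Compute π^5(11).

11 lies in the 9-cycle (0, 2, 3, 10, 8, 1, 11, 12, 9).
Stepping 5 places around the cycle: 11 → 12 → 9 → 0 → 2 → 3.

3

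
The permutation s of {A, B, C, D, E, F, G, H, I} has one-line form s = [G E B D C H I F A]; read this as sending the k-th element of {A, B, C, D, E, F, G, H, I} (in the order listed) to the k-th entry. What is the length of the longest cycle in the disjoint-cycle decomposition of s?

Decomposing into disjoint cycles gives (A G I)(B E C)(F H); the longest has length 3.

3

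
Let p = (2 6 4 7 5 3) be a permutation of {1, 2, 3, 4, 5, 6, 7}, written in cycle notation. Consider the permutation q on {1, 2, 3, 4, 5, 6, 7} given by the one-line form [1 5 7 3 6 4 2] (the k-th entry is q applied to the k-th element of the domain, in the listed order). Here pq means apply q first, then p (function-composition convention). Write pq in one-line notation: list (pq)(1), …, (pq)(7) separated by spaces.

Chase each element through q then p: 1 → 1 → 1; 2 → 5 → 3; 3 → 7 → 5; 4 → 3 → 2; 5 → 6 → 4; 6 → 4 → 7; 7 → 2 → 6.
So pq in one-line form is 1 3 5 2 4 7 6.

1 3 5 2 4 7 6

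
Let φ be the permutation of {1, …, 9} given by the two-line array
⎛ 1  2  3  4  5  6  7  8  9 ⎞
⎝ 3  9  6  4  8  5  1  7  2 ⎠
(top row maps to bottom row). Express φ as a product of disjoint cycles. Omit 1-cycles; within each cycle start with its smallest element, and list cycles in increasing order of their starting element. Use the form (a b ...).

(1 3 6 5 8 7)(2 9)

Start at 1 and follow images: 1 → 3 → 6 → 5 → 8 → 7 → 1, giving the cycle (1 3 6 5 8 7).
Repeating from the next unused element and collecting all non-trivial cycles gives (1 3 6 5 8 7)(2 9).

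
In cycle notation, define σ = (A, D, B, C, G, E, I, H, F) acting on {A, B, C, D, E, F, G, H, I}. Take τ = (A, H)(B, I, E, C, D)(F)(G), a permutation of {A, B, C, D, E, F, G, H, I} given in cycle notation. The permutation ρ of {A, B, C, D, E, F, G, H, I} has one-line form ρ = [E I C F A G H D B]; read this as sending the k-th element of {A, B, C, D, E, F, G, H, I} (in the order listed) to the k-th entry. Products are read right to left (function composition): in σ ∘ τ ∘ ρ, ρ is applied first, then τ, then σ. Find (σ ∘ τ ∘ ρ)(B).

Apply the permutations in order: ρ(B) = I, then τ(I) = E, then σ(E) = I. So (σ ∘ τ ∘ ρ)(B) = I.

I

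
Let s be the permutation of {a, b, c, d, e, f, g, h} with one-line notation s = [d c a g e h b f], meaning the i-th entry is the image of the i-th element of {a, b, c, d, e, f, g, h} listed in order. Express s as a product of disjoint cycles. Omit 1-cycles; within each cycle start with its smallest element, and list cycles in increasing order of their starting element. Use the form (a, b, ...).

(a, d, g, b, c)(f, h)

Iterating s from a gives a → d → g → b → c → a; that is the 5-cycle (a, d, g, b, c).
Repeating from the next unused element and collecting all non-trivial cycles gives (a, d, g, b, c)(f, h).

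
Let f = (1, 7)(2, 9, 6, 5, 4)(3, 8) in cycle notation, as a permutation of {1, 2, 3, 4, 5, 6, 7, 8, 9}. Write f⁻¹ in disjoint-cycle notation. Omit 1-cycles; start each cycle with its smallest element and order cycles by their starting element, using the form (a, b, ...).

(1, 7)(2, 4, 5, 6, 9)(3, 8)

If f sends a → b within a cycle, f⁻¹ sends b → a; equivalently, reverse each cycle.
Reversing each cycle of f and rotating so the smallest element leads gives (1, 7)(2, 4, 5, 6, 9)(3, 8).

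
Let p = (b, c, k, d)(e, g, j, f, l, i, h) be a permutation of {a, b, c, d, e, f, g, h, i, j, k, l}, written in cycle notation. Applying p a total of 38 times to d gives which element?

d lies in the 4-cycle (b, c, k, d).
On a 4-cycle, p^4 is the identity, so p^38 = p^2 there (38 ≡ 2 mod 4).
Advancing 2 steps from d: d → b → c.

c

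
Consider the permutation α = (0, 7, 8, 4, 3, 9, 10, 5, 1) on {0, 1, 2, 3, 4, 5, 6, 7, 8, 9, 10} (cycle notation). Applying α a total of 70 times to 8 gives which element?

8 lies in the 9-cycle (0, 7, 8, 4, 3, 9, 10, 5, 1).
On a 9-cycle, α^9 is the identity, so α^70 = α^7 there (70 ≡ 7 mod 9).
Stepping 7 places around the cycle: 8 → 4 → 3 → 9 → 10 → 5 → 1 → 0.

0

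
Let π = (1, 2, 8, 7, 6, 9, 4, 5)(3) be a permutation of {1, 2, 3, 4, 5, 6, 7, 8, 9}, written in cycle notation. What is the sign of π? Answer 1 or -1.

-1

The cycle lengths are 8, 1.
A cycle is odd iff its length is even; π has 1 even-length cycle, so sgn(π) = (−1)^1 and π is odd.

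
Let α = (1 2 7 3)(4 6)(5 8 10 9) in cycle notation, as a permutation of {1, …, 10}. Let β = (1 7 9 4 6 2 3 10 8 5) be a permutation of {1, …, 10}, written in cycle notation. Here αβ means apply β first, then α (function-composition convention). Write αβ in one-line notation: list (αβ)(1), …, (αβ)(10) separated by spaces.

3 1 9 4 2 7 5 8 6 10

(αβ)(x) = α(β(x)). Computing each image: α(β(1)) = α(7) = 3, α(β(2)) = α(3) = 1, α(β(3)) = α(10) = 9, α(β(4)) = α(6) = 4, α(β(5)) = α(1) = 2, α(β(6)) = α(2) = 7, α(β(7)) = α(9) = 5, α(β(8)) = α(5) = 8, α(β(9)) = α(4) = 6, α(β(10)) = α(8) = 10.
Hence αβ = [3 1 9 4 2 7 5 8 6 10].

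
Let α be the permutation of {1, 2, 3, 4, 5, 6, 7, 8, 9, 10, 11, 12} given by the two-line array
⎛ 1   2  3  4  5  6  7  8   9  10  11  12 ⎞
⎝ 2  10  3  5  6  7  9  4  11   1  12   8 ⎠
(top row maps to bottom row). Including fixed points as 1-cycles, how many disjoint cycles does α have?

The cycle decomposition is (1 2 10)(3)(4 5 6 7 9 11 12 8), which has 3 cycles (counting 1-cycles).

3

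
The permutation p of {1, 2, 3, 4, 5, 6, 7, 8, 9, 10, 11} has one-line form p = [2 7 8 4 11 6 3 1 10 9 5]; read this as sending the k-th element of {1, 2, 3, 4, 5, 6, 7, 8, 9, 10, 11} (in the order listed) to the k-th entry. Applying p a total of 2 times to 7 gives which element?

Tracing 7 → 3 → … returns to 7 after 5 steps, so 7 lies in a 5-cycle (1, 2, 7, 3, 8).
Stepping 2 places around the cycle: 7 → 3 → 8.

8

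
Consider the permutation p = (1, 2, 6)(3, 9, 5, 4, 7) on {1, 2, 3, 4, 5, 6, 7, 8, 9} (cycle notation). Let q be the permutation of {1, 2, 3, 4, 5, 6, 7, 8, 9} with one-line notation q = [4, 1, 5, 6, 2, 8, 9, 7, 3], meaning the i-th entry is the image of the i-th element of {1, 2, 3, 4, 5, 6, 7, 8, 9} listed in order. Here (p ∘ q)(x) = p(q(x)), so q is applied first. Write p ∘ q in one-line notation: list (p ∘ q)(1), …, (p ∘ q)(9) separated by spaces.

(p ∘ q)(x) = p(q(x)). Computing each image: p(q(1)) = p(4) = 7, p(q(2)) = p(1) = 2, p(q(3)) = p(5) = 4, p(q(4)) = p(6) = 1, p(q(5)) = p(2) = 6, p(q(6)) = p(8) = 8, p(q(7)) = p(9) = 5, p(q(8)) = p(7) = 3, p(q(9)) = p(3) = 9.
Hence p ∘ q = [7 2 4 1 6 8 5 3 9].

7 2 4 1 6 8 5 3 9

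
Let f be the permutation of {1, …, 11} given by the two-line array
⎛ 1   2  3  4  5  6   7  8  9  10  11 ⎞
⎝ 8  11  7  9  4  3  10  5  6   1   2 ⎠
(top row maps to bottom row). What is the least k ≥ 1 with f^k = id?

18

The disjoint-cycle form of f has cycle lengths 9, 2.
The order of f is the least common multiple of its cycle lengths: lcm(9, 2) = 18.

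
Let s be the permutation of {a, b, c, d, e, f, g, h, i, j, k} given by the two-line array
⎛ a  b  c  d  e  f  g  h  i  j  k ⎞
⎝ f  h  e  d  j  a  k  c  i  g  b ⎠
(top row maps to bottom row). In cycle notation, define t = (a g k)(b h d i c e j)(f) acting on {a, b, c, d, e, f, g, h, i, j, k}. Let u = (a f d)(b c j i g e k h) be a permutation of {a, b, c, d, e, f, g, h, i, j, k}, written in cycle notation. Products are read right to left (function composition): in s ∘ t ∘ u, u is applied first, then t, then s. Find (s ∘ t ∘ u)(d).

k

(s ∘ t ∘ u)(d) = s(t(u(d))). u(d) = a, then t(a) = g, then s(g) = k, so the result is k.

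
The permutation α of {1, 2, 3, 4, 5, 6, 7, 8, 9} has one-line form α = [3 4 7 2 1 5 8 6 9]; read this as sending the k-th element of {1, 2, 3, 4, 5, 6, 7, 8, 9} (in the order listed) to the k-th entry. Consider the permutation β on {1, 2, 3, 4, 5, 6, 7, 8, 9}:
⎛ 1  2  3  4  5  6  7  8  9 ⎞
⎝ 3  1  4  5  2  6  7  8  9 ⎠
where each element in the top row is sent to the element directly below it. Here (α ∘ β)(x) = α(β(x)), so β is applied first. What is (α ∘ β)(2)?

3

β(2) = 1, then α(1) = 3; composing gives (α ∘ β)(2) = 3.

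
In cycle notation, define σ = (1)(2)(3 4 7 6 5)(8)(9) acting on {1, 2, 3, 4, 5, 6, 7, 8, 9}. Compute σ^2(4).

4 lies in the 5-cycle (3 4 7 6 5).
Advancing 2 steps from 4: 4 → 7 → 6.

6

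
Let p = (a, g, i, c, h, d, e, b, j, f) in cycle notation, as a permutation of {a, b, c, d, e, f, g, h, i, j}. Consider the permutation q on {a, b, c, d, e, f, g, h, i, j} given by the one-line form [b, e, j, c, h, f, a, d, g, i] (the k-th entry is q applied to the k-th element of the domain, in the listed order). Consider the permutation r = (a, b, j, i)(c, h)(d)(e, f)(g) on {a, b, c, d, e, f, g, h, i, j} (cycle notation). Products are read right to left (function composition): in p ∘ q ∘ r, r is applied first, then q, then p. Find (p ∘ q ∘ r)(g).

g

Apply the permutations in order: r(g) = g, then q(g) = a, then p(a) = g. So (p ∘ q ∘ r)(g) = g.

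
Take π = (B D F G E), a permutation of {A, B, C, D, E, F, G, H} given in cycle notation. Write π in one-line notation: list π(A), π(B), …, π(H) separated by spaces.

Each element maps to the next entry in its cycle (wrapping to the front): A↦A, B↦D, C↦C, D↦F, E↦B, F↦G, G↦E, H↦H.
So the one-line form is A D C F B G E H.

A D C F B G E H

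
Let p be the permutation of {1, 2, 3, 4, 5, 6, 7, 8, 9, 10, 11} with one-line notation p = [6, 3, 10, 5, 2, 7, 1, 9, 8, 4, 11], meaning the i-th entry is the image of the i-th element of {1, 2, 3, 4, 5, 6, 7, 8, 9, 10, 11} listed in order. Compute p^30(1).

Tracing 1 → 6 → … returns to 1 after 3 steps, so 1 lies in a 3-cycle (1 6 7).
Powers repeat with period 3 on this cycle, and 30 mod 3 = 0, so p^30(1) = p^0(1).
So p^30(1) = 1.

1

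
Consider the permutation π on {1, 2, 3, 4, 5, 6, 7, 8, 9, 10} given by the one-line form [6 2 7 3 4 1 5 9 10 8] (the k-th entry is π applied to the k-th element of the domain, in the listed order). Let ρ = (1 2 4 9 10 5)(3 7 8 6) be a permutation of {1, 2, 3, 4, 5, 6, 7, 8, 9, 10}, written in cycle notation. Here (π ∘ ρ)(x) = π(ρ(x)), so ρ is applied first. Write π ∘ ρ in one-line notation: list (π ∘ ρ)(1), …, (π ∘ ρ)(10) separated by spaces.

2 3 5 10 6 7 9 1 8 4

(π ∘ ρ)(x) = π(ρ(x)). Computing each image: π(ρ(1)) = π(2) = 2, π(ρ(2)) = π(4) = 3, π(ρ(3)) = π(7) = 5, π(ρ(4)) = π(9) = 10, π(ρ(5)) = π(1) = 6, π(ρ(6)) = π(3) = 7, π(ρ(7)) = π(8) = 9, π(ρ(8)) = π(6) = 1, π(ρ(9)) = π(10) = 8, π(ρ(10)) = π(5) = 4.
Hence π ∘ ρ = [2 3 5 10 6 7 9 1 8 4].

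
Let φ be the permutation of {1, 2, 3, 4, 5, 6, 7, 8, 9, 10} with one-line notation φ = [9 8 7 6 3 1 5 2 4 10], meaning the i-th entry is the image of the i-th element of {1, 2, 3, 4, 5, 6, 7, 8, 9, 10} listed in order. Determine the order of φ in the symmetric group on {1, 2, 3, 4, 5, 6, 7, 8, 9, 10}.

Decomposing into disjoint cycles gives cycle lengths 4, 3, 2, 1.
The order of φ is the least common multiple of its cycle lengths: lcm(4, 3, 2) = 12.

12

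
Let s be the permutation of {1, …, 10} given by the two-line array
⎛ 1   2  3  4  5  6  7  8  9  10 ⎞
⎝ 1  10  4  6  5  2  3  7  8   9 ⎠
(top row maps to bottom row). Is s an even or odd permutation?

In disjoint-cycle form the cycle lengths are 8, 1, 1.
A cycle of length ℓ contributes ℓ−1 transpositions, so s is a product of 7 transpositions — odd.

odd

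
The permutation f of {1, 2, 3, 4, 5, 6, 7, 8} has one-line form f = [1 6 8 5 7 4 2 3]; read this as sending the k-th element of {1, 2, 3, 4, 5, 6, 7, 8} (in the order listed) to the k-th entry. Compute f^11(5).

Tracing 5 → 7 → … returns to 5 after 5 steps, so 5 lies in a 5-cycle (2, 6, 4, 5, 7).
Since the cycle has length 5, f^11 acts on it the same as f^1 (11 mod 5 = 1).
Stepping 1 place around the cycle: 5 → 7.

7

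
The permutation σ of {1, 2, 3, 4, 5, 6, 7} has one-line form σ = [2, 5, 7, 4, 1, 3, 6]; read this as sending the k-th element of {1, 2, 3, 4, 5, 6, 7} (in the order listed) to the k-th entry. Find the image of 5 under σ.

5 is element number 5 of the domain, and entry number 5 of the one-line form is 1, so σ(5) = 1.

1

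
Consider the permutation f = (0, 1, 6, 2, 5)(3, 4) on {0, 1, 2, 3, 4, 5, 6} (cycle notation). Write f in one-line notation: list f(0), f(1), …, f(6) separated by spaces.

Image by image: 0→1, 1→6, 2→5, 3→4, 4→3, 5→0, 6→2.
So the one-line form is 1 6 5 4 3 0 2.

1 6 5 4 3 0 2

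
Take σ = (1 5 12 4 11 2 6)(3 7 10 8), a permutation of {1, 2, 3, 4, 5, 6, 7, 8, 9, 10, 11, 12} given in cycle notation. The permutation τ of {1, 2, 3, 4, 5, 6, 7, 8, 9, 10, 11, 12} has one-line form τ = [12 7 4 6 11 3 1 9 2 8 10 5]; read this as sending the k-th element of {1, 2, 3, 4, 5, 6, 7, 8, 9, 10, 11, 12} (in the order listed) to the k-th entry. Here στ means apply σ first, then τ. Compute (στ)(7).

8

(στ)(7) = τ(σ(7)). σ(7) = 10, then τ(10) = 8. So (στ)(7) = 8.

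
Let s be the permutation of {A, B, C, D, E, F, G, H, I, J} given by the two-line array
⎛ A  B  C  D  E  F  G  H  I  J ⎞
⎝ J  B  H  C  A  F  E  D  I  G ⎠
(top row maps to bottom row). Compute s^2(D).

H

Tracing D → C → … returns to D after 3 steps, so D lies in a 3-cycle (C H D).
Stepping 2 places around the cycle: D → C → H.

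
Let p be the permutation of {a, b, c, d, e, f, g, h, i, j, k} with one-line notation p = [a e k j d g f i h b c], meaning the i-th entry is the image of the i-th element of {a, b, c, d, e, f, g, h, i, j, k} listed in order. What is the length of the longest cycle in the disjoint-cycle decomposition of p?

Decomposing into disjoint cycles gives (b, e, d, j)(c, k)(f, g)(h, i); the longest has length 4.

4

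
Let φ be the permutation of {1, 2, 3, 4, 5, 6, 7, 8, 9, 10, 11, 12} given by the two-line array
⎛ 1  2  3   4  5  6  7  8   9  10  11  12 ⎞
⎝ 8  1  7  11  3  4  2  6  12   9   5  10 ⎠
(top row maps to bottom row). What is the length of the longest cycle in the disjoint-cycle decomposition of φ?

9

Decomposing into disjoint cycles gives (1, 8, 6, 4, 11, 5, 3, 7, 2)(9, 12, 10); the longest has length 9.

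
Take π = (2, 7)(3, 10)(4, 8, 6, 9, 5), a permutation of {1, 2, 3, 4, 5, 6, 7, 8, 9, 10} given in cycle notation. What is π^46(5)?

5 lies in the 5-cycle (4, 8, 6, 9, 5).
Since the cycle has length 5, π^46 acts on it the same as π^1 (46 mod 5 = 1).
Stepping 1 place around the cycle: 5 → 4.

4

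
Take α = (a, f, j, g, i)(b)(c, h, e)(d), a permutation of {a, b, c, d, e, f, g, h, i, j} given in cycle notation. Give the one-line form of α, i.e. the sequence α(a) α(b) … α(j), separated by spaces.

f b h d c j i e a g

Image by image: a↦f, b↦b, c↦h, d↦d, e↦c, f↦j, g↦i, h↦e, i↦a, j↦g.
So the one-line form is f b h d c j i e a g.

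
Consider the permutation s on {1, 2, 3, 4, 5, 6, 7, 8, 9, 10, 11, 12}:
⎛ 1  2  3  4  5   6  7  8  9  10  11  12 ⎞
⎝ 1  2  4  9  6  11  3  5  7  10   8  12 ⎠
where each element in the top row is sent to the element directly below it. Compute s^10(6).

Tracing 6 → 11 → … returns to 6 after 4 steps, so 6 lies in a 4-cycle (5 6 11 8).
On a 4-cycle, s^4 is the identity, so s^10 = s^2 there (10 ≡ 2 mod 4).
Advancing 2 steps from 6: 6 → 11 → 8.

8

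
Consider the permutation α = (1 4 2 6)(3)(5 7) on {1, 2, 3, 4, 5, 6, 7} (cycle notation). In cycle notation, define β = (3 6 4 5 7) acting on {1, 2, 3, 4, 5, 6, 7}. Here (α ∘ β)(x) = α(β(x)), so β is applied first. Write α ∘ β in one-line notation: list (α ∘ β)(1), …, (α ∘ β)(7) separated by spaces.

4 6 1 7 5 2 3

(α ∘ β)(x) = α(β(x)). Computing each image: α(β(1)) = α(1) = 4, α(β(2)) = α(2) = 6, α(β(3)) = α(6) = 1, α(β(4)) = α(5) = 7, α(β(5)) = α(7) = 5, α(β(6)) = α(4) = 2, α(β(7)) = α(3) = 3.
Hence α ∘ β = [4 6 1 7 5 2 3].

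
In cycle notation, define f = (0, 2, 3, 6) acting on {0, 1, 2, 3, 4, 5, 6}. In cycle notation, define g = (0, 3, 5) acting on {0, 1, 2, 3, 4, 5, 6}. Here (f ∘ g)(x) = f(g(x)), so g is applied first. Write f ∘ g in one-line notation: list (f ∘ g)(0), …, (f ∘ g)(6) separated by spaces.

For each element, apply g then f: 0 → 3 → 6; 1 → 1 → 1; 2 → 2 → 3; 3 → 5 → 5; 4 → 4 → 4; 5 → 0 → 2; 6 → 6 → 0.
So f ∘ g in one-line form is 6 1 3 5 4 2 0.

6 1 3 5 4 2 0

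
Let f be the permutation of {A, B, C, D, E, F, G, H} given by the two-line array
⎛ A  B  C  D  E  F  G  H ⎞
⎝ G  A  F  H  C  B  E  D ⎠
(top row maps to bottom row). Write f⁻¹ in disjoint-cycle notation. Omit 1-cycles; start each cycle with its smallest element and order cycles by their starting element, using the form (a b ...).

(A B F C E G)(D H)

First write f in disjoint cycles: (A G E C F B)(D H).
Reversing each cycle (and rotating so the smallest element leads) gives f⁻¹ = (A B F C E G)(D H).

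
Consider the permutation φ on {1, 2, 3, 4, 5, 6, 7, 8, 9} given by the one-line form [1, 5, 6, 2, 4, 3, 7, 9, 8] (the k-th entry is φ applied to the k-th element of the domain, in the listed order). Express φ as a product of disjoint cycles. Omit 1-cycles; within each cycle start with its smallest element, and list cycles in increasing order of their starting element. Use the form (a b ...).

Start at 2 and follow images: 2 → 5 → 4 → 2, giving the cycle (2 5 4).
Repeating from the next unused element and collecting all non-trivial cycles gives (2 5 4)(3 6)(8 9).

(2 5 4)(3 6)(8 9)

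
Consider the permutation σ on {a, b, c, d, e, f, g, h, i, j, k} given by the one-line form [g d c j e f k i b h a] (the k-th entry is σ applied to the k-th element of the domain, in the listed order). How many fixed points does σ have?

The fixed points (elements with σ(x) = x) are {c, e, f}, so there are 3.

3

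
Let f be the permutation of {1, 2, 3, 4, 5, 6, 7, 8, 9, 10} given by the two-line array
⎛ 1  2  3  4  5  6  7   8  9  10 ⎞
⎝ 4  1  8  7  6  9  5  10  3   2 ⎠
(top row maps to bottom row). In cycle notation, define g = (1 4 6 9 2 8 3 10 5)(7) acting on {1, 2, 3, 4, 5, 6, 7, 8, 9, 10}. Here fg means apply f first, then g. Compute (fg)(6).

2

First apply f: f(6) = 9, then g(9) = 2. Thus (fg)(6) = 2.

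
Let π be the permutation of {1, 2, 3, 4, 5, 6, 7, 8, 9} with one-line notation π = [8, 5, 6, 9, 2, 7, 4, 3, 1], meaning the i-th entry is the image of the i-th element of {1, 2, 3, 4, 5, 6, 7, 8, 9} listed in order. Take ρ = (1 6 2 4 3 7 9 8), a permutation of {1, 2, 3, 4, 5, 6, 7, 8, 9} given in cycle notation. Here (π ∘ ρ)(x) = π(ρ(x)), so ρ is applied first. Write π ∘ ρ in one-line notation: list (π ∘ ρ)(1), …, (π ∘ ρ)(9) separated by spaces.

(π ∘ ρ)(x) = π(ρ(x)). Computing each image: π(ρ(1)) = π(6) = 7, π(ρ(2)) = π(4) = 9, π(ρ(3)) = π(7) = 4, π(ρ(4)) = π(3) = 6, π(ρ(5)) = π(5) = 2, π(ρ(6)) = π(2) = 5, π(ρ(7)) = π(9) = 1, π(ρ(8)) = π(1) = 8, π(ρ(9)) = π(8) = 3.
Hence π ∘ ρ = [7 9 4 6 2 5 1 8 3].

7 9 4 6 2 5 1 8 3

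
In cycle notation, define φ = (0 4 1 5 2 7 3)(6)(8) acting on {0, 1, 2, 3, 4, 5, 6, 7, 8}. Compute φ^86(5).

7

5 lies in the 7-cycle (0 4 1 5 2 7 3).
On a 7-cycle, φ^7 is the identity, so φ^86 = φ^2 there (86 ≡ 2 mod 7).
Stepping 2 places around the cycle: 5 → 2 → 7.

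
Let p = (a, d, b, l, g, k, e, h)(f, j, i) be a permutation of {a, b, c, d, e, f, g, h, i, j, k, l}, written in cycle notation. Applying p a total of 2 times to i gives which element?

j

i lies in the 3-cycle (f, j, i).
Stepping 2 places around the cycle: i → f → j.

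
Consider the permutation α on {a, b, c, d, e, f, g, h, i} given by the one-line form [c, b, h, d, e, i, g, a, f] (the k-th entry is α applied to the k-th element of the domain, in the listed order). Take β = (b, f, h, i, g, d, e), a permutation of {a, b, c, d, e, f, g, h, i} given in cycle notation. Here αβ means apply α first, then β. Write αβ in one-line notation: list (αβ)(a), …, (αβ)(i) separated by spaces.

(αβ)(x) = β(α(x)). Computing each image: β(α(a)) = β(c) = c, β(α(b)) = β(b) = f, β(α(c)) = β(h) = i, β(α(d)) = β(d) = e, β(α(e)) = β(e) = b, β(α(f)) = β(i) = g, β(α(g)) = β(g) = d, β(α(h)) = β(a) = a, β(α(i)) = β(f) = h.
Hence αβ = [c f i e b g d a h].

c f i e b g d a h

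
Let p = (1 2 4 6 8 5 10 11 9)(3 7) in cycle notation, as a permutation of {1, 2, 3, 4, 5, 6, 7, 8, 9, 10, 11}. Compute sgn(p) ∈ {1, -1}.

The cycle lengths are 9, 2.
A cycle of length ℓ contributes ℓ−1 transpositions, so p is a product of 8 + 1 = 9 transpositions — odd.

-1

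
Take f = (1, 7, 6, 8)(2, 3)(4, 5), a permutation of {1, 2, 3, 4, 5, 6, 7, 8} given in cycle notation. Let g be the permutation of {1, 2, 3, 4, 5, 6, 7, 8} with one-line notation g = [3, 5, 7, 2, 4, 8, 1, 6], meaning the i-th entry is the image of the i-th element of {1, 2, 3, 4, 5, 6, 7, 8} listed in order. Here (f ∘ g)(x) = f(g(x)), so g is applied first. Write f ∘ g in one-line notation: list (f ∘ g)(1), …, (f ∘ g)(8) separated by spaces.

(f ∘ g)(x) = f(g(x)). Computing each image: f(g(1)) = f(3) = 2, f(g(2)) = f(5) = 4, f(g(3)) = f(7) = 6, f(g(4)) = f(2) = 3, f(g(5)) = f(4) = 5, f(g(6)) = f(8) = 1, f(g(7)) = f(1) = 7, f(g(8)) = f(6) = 8.
Hence f ∘ g = [2 4 6 3 5 1 7 8].

2 4 6 3 5 1 7 8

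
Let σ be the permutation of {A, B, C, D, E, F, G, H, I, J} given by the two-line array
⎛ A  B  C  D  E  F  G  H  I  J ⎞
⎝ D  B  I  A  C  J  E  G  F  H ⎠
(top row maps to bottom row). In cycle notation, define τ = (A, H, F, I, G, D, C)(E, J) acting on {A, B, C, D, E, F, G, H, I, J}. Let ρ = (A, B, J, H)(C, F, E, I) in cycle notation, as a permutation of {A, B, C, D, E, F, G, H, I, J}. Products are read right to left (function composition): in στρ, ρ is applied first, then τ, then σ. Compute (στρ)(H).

Apply the permutations in order: ρ(H) = A, then τ(A) = H, then σ(H) = G. So (στρ)(H) = G.

G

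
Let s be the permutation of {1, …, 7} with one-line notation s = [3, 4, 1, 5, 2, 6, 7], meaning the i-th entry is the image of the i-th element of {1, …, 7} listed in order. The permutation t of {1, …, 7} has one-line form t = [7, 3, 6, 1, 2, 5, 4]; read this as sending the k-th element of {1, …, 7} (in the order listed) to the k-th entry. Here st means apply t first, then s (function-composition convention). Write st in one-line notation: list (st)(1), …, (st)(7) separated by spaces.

Chase each element through t then s: 1 → 7 → 7; 2 → 3 → 1; 3 → 6 → 6; 4 → 1 → 3; 5 → 2 → 4; 6 → 5 → 2; 7 → 4 → 5.
So st in one-line form is 7 1 6 3 4 2 5.

7 1 6 3 4 2 5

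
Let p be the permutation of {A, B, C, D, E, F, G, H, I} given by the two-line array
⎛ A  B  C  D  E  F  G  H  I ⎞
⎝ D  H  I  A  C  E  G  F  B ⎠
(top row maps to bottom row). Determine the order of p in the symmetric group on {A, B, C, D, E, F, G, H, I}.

6

Decomposing into disjoint cycles gives cycle lengths 6, 2, 1.
The order is lcm(6, 2) = 6.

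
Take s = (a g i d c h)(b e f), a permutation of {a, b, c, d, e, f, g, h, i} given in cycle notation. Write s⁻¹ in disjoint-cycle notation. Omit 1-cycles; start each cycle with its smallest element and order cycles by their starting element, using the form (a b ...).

(a h c d i g)(b f e)

If s sends a → b within a cycle, s⁻¹ sends b → a; equivalently, reverse each cycle.
After reversing and putting each cycle's least element first, s⁻¹ = (a h c d i g)(b f e).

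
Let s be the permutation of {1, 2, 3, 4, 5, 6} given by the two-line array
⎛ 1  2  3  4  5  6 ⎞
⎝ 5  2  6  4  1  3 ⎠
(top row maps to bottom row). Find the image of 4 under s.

4

The entry below 4 in the array is 4, so s(4) = 4.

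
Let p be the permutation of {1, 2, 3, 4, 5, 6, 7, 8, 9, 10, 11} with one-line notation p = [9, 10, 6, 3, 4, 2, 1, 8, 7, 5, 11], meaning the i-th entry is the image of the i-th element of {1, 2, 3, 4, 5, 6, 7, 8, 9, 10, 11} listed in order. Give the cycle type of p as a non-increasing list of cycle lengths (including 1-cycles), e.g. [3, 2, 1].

The disjoint cycles are (1 9 7)(2 10 5 4 3 6)(8)(11), with lengths 6, 3, 1, 1 in non-increasing order.

[6, 3, 1, 1]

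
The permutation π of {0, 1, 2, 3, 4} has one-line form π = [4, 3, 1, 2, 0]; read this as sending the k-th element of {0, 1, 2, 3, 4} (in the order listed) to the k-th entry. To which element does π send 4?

4 is element number 5 of the domain, and entry number 5 of the one-line form is 0, so π(4) = 0.

0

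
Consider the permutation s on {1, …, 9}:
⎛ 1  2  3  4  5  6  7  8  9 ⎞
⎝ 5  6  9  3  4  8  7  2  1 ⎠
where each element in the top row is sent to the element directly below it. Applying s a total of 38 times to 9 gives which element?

4

Tracing 9 → 1 → … returns to 9 after 5 steps, so 9 lies in a 5-cycle (1, 5, 4, 3, 9).
Since the cycle has length 5, s^38 acts on it the same as s^3 (38 mod 5 = 3).
Advancing 3 steps from 9: 9 → 1 → 5 → 4.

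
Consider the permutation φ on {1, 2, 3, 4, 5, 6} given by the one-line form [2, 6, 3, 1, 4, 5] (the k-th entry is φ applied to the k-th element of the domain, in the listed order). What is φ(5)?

4

5 is element number 5 of the domain, and entry number 5 of the one-line form is 4, so φ(5) = 4.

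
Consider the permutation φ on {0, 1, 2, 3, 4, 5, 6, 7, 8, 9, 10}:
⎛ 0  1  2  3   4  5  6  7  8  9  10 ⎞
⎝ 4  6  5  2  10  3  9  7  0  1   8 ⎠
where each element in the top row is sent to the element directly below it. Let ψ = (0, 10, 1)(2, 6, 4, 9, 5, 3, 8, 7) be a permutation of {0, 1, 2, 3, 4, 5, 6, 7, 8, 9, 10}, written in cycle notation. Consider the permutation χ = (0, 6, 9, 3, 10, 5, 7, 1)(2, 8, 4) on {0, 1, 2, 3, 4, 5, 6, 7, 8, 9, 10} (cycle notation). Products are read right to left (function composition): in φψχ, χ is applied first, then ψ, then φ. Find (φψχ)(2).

Chase 2: χ(2) = 8; ψ(8) = 7; φ(7) = 7. Hence (φψχ)(2) = 7.

7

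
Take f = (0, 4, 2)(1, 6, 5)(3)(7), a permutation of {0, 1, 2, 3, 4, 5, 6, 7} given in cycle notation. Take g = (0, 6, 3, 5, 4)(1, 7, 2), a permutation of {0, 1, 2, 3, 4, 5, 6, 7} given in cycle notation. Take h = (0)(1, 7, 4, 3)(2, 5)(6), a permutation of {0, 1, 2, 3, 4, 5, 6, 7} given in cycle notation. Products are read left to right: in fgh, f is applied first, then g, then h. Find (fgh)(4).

7

(fgh)(4) = h(g(f(4))). f(4) = 2, then g(2) = 1, then h(1) = 7, so the result is 7.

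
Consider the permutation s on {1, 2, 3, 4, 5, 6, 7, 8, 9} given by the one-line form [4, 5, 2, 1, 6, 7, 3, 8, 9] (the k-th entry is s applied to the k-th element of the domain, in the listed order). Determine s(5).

6

5 is element number 5 of the domain, and entry number 5 of the one-line form is 6, so s(5) = 6.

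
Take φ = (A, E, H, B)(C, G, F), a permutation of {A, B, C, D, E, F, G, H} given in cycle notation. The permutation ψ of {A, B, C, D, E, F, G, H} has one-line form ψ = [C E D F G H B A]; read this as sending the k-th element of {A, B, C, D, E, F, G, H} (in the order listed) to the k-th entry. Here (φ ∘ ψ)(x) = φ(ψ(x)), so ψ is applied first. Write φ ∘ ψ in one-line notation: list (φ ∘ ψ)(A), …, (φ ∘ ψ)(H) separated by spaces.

G H D C F B A E

For each element, apply ψ then φ: A → C → G; B → E → H; C → D → D; D → F → C; E → G → F; F → H → B; G → B → A; H → A → E.
Collecting the images, φ ∘ ψ = [G H D C F B A E].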